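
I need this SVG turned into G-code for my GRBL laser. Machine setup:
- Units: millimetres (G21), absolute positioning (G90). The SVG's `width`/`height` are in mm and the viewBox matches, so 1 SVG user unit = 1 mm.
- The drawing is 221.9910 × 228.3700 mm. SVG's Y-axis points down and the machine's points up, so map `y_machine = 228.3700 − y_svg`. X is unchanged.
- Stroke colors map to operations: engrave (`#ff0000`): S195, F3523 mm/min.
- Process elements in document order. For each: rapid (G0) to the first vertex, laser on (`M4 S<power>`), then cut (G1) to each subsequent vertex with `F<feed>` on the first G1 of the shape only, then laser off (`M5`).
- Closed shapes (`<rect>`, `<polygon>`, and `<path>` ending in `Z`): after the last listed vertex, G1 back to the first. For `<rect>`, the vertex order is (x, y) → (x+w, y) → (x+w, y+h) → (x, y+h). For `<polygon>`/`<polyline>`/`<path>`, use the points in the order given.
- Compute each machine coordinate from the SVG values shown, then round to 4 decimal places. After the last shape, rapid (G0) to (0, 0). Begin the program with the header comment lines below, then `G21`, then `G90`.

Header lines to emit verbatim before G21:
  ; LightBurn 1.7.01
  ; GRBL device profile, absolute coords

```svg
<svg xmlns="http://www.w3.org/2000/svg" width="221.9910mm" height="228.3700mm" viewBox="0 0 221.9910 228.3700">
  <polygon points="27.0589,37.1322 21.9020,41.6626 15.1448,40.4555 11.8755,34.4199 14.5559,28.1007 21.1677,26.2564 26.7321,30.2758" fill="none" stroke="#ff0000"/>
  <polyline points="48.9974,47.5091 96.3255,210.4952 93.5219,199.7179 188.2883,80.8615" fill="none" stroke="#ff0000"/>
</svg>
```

viewBox `0 0 221.9910 228.3700` with mm width/height → 1 unit = 1 mm. Flip: y_m = 228.3700 − y_svg.

**Shape 1** — `<polygon>` regular polygon, stroke `#ff0000` → engrave (S195, F3523). Machine vertices: (27.0589,191.2378) → (21.9020,186.7074) → (15.1448,187.9145) → (11.8755,193.9501) → (14.5559,200.2693) → (21.1677,202.1136) → (26.7321,198.0942) → (27.0589,191.2378). Closed: final G1 returns to the first vertex.

**Shape 2** — `<polyline>` open polyline, stroke `#ff0000` → engrave (S195, F3523). Machine vertices: (48.9974,180.8609) → (96.3255,17.8748) → (93.5219,28.6521) → (188.2883,147.5085). Open path.

; LightBurn 1.7.01
; GRBL device profile, absolute coords
G21
G90
G0 X27.0589 Y191.2378
M4 S195
G1 X21.9020 Y186.7074 F3523
G1 X15.1448 Y187.9145
G1 X11.8755 Y193.9501
G1 X14.5559 Y200.2693
G1 X21.1677 Y202.1136
G1 X26.7321 Y198.0942
G1 X27.0589 Y191.2378
M5
G0 X48.9974 Y180.8609
M4 S195
G1 X96.3255 Y17.8748 F3523
G1 X93.5219 Y28.6521
G1 X188.2883 Y147.5085
M5
G0 X0.0000 Y0.0000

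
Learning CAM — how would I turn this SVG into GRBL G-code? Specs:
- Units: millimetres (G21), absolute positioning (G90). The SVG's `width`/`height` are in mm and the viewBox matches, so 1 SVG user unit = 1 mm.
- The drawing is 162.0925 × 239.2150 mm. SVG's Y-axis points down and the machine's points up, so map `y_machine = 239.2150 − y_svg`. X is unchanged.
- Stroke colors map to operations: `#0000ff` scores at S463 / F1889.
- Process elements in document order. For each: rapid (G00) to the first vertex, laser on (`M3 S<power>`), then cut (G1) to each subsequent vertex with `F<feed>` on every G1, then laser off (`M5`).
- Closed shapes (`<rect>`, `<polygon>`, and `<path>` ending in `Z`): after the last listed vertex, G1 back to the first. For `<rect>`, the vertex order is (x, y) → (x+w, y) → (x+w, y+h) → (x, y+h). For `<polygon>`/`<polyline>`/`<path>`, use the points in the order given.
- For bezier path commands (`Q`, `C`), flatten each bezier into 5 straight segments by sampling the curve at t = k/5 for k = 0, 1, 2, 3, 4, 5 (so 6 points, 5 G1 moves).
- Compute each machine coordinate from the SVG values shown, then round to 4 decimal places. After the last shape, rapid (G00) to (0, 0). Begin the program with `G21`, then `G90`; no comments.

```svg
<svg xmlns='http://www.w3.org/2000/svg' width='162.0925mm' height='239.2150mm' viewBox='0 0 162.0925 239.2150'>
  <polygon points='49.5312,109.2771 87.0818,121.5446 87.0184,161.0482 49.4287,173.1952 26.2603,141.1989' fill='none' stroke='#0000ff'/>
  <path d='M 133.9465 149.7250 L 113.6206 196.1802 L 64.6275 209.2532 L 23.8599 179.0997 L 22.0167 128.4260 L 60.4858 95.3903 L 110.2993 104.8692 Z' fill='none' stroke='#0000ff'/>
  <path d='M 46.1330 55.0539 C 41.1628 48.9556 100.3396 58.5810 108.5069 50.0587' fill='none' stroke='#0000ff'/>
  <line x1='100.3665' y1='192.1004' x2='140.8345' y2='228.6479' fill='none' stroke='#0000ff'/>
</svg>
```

G21
G90
G00 X49.5312 Y129.9379
M3 S463
G1 X87.0818 Y117.6704 F1889
G1 X87.0184 Y78.1668 F1889
G1 X49.4287 Y66.0198 F1889
G1 X26.2603 Y98.0161 F1889
G1 X49.5312 Y129.9379 F1889
M5
G00 X133.9465 Y89.4900
M3 S463
G1 X113.6206 Y43.0348 F1889
G1 X64.6275 Y29.9618 F1889
G1 X23.8599 Y60.1153 F1889
G1 X22.0167 Y110.7890 F1889
G1 X60.4858 Y143.8247 F1889
G1 X110.2993 Y134.3458 F1889
G1 X133.9465 Y89.4900 F1889
M5
G00 X46.1330 Y184.1611
M3 S463
G1 X49.9273 Y186.2042 F1889
G1 X63.5893 Y186.0995 F1889
G1 X81.5916 Y185.4727 F1889
G1 X98.4066 Y185.9497 F1889
G1 X108.5069 Y189.1563 F1889
M5
G00 X100.3665 Y47.1146
M3 S463
G1 X140.8345 Y10.5671 F1889
M5
G00 X0.0000 Y0.0000

viewBox `0 0 162.0925 239.2150` with mm width/height → 1 unit = 1 mm. Flip: y_m = 239.2150 − y_svg.

**Shape 1** — `<polygon>` regular polygon, stroke `#0000ff` → score (S463, F1889). Machine vertices: (49.5312,129.9379) → (87.0818,117.6704) → (87.0184,78.1668) → (49.4287,66.0198) → (26.2603,98.0161) → (49.5312,129.9379). Closed: final G1 returns to the first vertex.

**Shape 2** — `<path>` regular polygon, stroke `#0000ff` → score (S463, F1889). Machine vertices: (133.9465,89.4900) → (113.6206,43.0348) → (64.6275,29.9618) → (23.8599,60.1153) → (22.0167,110.7890) → (60.4858,143.8247) → (110.2993,134.3458) → (133.9465,89.4900). Closed: final G1 returns to the first vertex.

**Shape 3** — `<path>` cubic bezier, stroke `#0000ff` → score (S463, F1889). Control points (SVG): P0=(46.1330,55.0539), P1=(41.1628,48.9556), P2=(100.3396,58.5810), P3=(108.5069,50.0587); sampled at t=k/5. Machine vertices: (46.1330,184.1611) → (49.9273,186.2042) → (63.5893,186.0995) → (81.5916,185.4727) → (98.4066,185.9497) → (108.5069,189.1563). Open path.

**Shape 4** — `<line>` line segment, stroke `#0000ff` → score (S463, F1889). Machine vertices: (100.3665,47.1146) → (140.8345,10.5671). Open path.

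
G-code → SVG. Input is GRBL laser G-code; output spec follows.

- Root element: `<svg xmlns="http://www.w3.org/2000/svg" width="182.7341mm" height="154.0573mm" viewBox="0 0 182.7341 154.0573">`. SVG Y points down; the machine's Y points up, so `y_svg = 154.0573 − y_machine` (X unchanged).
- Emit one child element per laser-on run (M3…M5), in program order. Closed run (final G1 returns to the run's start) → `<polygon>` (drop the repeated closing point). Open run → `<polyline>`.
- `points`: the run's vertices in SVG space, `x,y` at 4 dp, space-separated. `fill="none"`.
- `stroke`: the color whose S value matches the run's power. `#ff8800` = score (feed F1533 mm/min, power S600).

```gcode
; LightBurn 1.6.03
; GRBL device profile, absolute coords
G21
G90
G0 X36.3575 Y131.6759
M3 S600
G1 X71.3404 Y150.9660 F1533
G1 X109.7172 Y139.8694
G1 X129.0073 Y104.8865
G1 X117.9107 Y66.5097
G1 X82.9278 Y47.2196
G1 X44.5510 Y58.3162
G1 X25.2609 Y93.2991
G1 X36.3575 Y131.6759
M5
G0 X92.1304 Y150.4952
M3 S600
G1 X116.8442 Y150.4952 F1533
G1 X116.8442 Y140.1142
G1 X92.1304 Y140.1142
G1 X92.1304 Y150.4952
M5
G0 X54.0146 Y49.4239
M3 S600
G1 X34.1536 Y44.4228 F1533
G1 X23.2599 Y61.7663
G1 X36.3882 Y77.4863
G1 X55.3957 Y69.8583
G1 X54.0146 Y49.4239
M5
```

<svg xmlns="http://www.w3.org/2000/svg" width="182.7341mm" height="154.0573mm" viewBox="0 0 182.7341 154.0573">
  <polygon points="36.3575,22.3814 71.3404,3.0913 109.7172,14.1879 129.0073,49.1708 117.9107,87.5476 82.9278,106.8377 44.5510,95.7411 25.2609,60.7582" fill="none" stroke="#ff8800"/>
  <polygon points="92.1304,3.5621 116.8442,3.5621 116.8442,13.9431 92.1304,13.9431" fill="none" stroke="#ff8800"/>
  <polygon points="54.0146,104.6334 34.1536,109.6345 23.2599,92.2910 36.3882,76.5710 55.3957,84.1990" fill="none" stroke="#ff8800"/>
</svg>

y_svg = 154.0573 − y_m. Every run uses S600, so all elements get stroke `#ff8800` (score).

[1] closed run; points: 36.3575,22.3814 71.3404,3.0913 109.7172,14.1879 129.0073,49.1708 117.9107,87.5476 82.9278,106.8377 44.5510,95.7411 25.2609,60.7582

[2] closed run; points: 92.1304,3.5621 116.8442,3.5621 116.8442,13.9431 92.1304,13.9431

[3] closed run; points: 54.0146,104.6334 34.1536,109.6345 23.2599,92.2910 36.3882,76.5710 55.3957,84.1990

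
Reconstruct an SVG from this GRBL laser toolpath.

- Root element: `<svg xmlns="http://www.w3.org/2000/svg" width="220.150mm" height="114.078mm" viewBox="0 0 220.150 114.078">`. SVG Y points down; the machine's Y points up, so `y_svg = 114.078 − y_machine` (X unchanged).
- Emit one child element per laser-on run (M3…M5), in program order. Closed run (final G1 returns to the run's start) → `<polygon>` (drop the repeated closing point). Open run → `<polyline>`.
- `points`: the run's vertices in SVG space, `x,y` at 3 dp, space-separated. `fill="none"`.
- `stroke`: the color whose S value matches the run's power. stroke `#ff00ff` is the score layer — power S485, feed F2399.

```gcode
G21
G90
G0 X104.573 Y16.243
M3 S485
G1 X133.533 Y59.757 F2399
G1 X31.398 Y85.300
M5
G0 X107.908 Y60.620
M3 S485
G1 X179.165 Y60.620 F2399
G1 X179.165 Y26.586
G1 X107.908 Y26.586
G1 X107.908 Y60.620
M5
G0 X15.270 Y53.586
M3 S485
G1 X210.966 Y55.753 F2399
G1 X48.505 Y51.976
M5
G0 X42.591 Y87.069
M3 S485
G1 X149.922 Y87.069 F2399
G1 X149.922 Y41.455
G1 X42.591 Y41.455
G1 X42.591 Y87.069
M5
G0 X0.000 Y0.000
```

Machine Y-up, SVG Y-down with viewBox height 114.078, so y_svg = 114.078 − y_machine; X carries over. Every run uses S485, so all elements get stroke `#ff00ff` (score).

Run 1: The run is open, so emit a `<polyline>` with points (Y-flipped): 104.573,97.835 133.533,54.321 31.398,28.778.

Run 2: The run returns to its start, so emit a `<polygon>` with points (Y-flipped): 107.908,53.458 179.165,53.458 179.165,87.492 107.908,87.492.

Run 3: The run is open, so emit a `<polyline>` with points (Y-flipped): 15.270,60.492 210.966,58.325 48.505,62.102.

Run 4: The run returns to its start, so emit a `<polygon>` with points (Y-flipped): 42.591,27.009 149.922,27.009 149.922,72.623 42.591,72.623.

<svg xmlns="http://www.w3.org/2000/svg" width="220.150mm" height="114.078mm" viewBox="0 0 220.150 114.078">
  <polyline points="104.573,97.835 133.533,54.321 31.398,28.778" fill="none" stroke="#ff00ff"/>
  <polygon points="107.908,53.458 179.165,53.458 179.165,87.492 107.908,87.492" fill="none" stroke="#ff00ff"/>
  <polyline points="15.270,60.492 210.966,58.325 48.505,62.102" fill="none" stroke="#ff00ff"/>
  <polygon points="42.591,27.009 149.922,27.009 149.922,72.623 42.591,72.623" fill="none" stroke="#ff00ff"/>
</svg>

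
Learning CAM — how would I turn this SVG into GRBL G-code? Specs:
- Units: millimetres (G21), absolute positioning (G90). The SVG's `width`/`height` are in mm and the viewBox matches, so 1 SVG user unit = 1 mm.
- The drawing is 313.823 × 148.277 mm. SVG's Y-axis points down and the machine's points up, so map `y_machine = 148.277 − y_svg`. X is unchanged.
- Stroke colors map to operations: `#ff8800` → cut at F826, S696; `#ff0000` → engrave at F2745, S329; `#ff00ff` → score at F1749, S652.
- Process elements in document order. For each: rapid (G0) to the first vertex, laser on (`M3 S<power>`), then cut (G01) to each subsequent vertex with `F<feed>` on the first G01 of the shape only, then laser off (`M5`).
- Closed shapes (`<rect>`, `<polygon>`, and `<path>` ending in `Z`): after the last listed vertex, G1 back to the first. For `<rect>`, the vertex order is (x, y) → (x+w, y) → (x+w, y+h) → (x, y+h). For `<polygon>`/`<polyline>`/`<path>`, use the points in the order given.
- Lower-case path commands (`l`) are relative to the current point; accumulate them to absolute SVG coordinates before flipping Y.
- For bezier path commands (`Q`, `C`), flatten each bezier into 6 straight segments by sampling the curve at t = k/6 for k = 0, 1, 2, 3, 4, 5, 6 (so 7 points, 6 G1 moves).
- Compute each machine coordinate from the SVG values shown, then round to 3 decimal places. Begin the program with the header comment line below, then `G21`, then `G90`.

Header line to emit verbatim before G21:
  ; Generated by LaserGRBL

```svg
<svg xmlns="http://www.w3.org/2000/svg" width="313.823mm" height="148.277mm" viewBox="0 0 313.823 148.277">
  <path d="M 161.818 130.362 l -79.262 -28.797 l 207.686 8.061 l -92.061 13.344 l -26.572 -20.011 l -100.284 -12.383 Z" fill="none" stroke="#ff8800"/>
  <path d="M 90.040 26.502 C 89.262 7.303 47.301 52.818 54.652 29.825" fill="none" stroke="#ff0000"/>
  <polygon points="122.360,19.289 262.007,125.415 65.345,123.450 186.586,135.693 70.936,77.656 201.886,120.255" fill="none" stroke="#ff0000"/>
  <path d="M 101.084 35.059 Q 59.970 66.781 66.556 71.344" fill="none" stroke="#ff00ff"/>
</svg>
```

; Generated by LaserGRBL
G21
G90
G0 X161.818 Y17.915
M3 S696
G01 X82.556 Y46.712 F826
G01 X290.242 Y38.651
G01 X198.181 Y25.307
G01 X171.609 Y45.318
G01 X71.325 Y57.701
G01 X161.818 Y17.915
M5
G0 X90.040 Y121.775
M3 S329
G01 X86.638 Y126.598 F2745
G01 X78.886 Y124.337
G01 X69.298 Y118.691
G01 X60.387 Y113.361
G01 X54.667 Y112.048
G01 X54.652 Y118.452
M5
G0 X122.360 Y128.988
M3 S329
G01 X262.007 Y22.862 F2745
G01 X65.345 Y24.827
G01 X186.586 Y12.584
G01 X70.936 Y70.621
G01 X201.886 Y28.022
G01 X122.360 Y128.988
M5
G0 X101.084 Y113.218
M3 S652
G01 X88.704 Y103.398 F1749
G01 X78.975 Y95.088
G01 X71.895 Y88.286
G01 X67.465 Y82.993
G01 X65.686 Y79.208
G01 X66.556 Y76.933
M5

Since the viewBox matches the mm dimensions, user units are millimetres directly. The only transform is the Y-flip y_m = 148.277 − y_svg.

Shape 1 is a closed polygon drawn with `<path>`. Its stroke #ff8800 means cut at S696, F826. After flipping Y the toolpath is (161.818,17.915) → (82.556,46.712) → (290.242,38.651) → (198.181,25.307) → (171.609,45.318) → (71.325,57.701) → (161.818,17.915), returning to the start.

Shape 2 is a cubic bezier drawn with `<path>`. Its stroke #ff0000 means engrave at S329, F2745. After flipping Y the toolpath is (90.040,121.775) → (86.638,126.598) → (78.886,124.337) → (69.298,118.691) → (60.387,113.361) → (54.667,112.048) → (54.652,118.452).

Shape 3 is a closed polygon drawn with `<polygon>`. Its stroke #ff0000 means engrave at S329, F2745. After flipping Y the toolpath is (122.360,128.988) → (262.007,22.862) → (65.345,24.827) → (186.586,12.584) → (70.936,70.621) → (201.886,28.022) → (122.360,128.988), returning to the start.

Shape 4 is a quadratic bezier drawn with `<path>`. Its stroke #ff00ff means score at S652, F1749. After flipping Y the toolpath is (101.084,113.218) → (88.704,103.398) → (78.975,95.088) → (71.895,88.286) → (67.465,82.993) → (65.686,79.208) → (66.556,76.933).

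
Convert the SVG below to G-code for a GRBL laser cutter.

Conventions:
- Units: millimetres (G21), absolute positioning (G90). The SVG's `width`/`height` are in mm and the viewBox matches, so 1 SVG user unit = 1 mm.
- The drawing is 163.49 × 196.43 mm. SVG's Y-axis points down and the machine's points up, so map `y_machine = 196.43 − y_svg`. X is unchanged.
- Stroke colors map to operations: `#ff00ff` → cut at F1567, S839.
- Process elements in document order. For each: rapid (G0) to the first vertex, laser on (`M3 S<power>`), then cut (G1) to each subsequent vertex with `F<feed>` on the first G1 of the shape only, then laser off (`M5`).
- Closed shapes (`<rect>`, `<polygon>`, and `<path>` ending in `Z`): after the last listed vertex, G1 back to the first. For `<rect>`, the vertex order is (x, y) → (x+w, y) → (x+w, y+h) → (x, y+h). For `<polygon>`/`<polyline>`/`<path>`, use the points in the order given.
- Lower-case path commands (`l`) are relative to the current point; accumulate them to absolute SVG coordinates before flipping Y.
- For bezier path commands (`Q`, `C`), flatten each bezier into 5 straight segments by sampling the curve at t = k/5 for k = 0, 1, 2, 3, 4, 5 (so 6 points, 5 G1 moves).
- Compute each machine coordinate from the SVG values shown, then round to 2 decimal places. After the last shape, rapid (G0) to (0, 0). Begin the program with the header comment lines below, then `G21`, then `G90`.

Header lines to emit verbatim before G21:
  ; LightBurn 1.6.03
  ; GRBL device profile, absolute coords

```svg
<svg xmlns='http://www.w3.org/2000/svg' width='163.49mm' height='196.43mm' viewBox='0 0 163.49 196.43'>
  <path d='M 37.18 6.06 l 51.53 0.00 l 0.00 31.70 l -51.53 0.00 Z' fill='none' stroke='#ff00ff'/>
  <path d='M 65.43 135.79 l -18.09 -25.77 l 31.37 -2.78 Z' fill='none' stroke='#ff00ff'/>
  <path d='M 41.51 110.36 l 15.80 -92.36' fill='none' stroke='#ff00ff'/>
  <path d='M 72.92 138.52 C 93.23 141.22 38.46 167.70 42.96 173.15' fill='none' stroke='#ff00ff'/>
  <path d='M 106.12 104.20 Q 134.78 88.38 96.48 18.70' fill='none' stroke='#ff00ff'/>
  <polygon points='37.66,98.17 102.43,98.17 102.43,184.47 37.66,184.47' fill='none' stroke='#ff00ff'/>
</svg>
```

; LightBurn 1.6.03
; GRBL device profile, absolute coords
G21
G90
G0 X37.18 Y190.37
M3 S839
G1 X88.71 Y190.37 F1567
G1 X88.71 Y158.67
G1 X37.18 Y158.67
G1 X37.18 Y190.37
M5
G0 X65.43 Y60.64
M3 S839
G1 X47.34 Y86.41 F1567
G1 X78.71 Y89.19
G1 X65.43 Y60.64
M5
G0 X41.51 Y86.07
M3 S839
G1 X57.31 Y178.43 F1567
M5
G0 X72.92 Y57.91
M3 S839
G1 X77.17 Y53.79 F1567
G1 X69.85 Y46.12
G1 X57.41 Y37.05
G1 X46.30 Y28.72
G1 X42.96 Y23.28
M5
G0 X106.12 Y92.23
M3 S839
G1 X114.91 Y100.71 F1567
G1 X118.33 Y113.50
G1 X116.41 Y130.60
G1 X109.12 Y152.01
G1 X96.48 Y177.73
M5
G0 X37.66 Y98.26
M3 S839
G1 X102.43 Y98.26 F1567
G1 X102.43 Y11.96
G1 X37.66 Y11.96
G1 X37.66 Y98.26
M5
G0 X0.00 Y0.00

Since the viewBox matches the mm dimensions, user units are millimetres directly. The only transform is the Y-flip y_m = 196.43 − y_svg.

Shape 1 is a rectangle drawn with `<path>`. Its stroke #ff00ff means cut at S839, F1567. After flipping Y the toolpath is (37.18,190.37) → (88.71,190.37) → (88.71,158.67) → (37.18,158.67) → (37.18,190.37), returning to the start.

Shape 2 is a regular polygon drawn with `<path>`. Its stroke #ff00ff means cut at S839, F1567. After flipping Y the toolpath is (65.43,60.64) → (47.34,86.41) → (78.71,89.19) → (65.43,60.64), returning to the start.

Shape 3 is a line segment drawn with `<path>`. Its stroke #ff00ff means cut at S839, F1567. After flipping Y the toolpath is (41.51,86.07) → (57.31,178.43).

Shape 4 is a cubic bezier drawn with `<path>`. Its stroke #ff00ff means cut at S839, F1567. After flipping Y the toolpath is (72.92,57.91) → (77.17,53.79) → (69.85,46.12) → (57.41,37.05) → (46.30,28.72) → (42.96,23.28).

Shape 5 is a quadratic bezier drawn with `<path>`. Its stroke #ff00ff means cut at S839, F1567. After flipping Y the toolpath is (106.12,92.23) → (114.91,100.71) → (118.33,113.50) → (116.41,130.60) → (109.12,152.01) → (96.48,177.73).

Shape 6 is a rectangle drawn with `<polygon>`. Its stroke #ff00ff means cut at S839, F1567. After flipping Y the toolpath is (37.66,98.26) → (102.43,98.26) → (102.43,11.96) → (37.66,11.96) → (37.66,98.26), returning to the start.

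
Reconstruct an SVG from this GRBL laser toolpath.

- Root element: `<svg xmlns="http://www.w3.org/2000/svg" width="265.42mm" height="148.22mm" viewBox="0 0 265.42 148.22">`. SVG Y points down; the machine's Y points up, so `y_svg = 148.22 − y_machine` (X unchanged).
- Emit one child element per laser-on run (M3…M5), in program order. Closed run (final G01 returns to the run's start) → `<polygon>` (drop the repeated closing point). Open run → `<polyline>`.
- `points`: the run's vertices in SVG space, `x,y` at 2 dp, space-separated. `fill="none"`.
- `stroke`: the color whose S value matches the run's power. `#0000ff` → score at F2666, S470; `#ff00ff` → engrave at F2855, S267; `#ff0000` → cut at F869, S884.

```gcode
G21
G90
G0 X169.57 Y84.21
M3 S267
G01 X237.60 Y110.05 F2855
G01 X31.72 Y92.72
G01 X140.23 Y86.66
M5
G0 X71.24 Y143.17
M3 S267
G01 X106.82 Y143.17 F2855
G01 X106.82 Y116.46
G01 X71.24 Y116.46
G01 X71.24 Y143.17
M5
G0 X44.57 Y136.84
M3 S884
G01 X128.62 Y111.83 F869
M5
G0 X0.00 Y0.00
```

<svg xmlns="http://www.w3.org/2000/svg" width="265.42mm" height="148.22mm" viewBox="0 0 265.42 148.22">
  <polyline points="169.57,64.01 237.60,38.17 31.72,55.50 140.23,61.56" fill="none" stroke="#ff00ff"/>
  <polygon points="71.24,5.05 106.82,5.05 106.82,31.76 71.24,31.76" fill="none" stroke="#ff00ff"/>
  <polyline points="44.57,11.38 128.62,36.39" fill="none" stroke="#ff0000"/>
</svg>

Machine Y-up, SVG Y-down with viewBox height 148.22, so y_svg = 148.22 − y_machine; X carries over.

Run 1: the run's S267 means `#ff00ff` (engrave). The run is open, so emit a `<polyline>` with points (Y-flipped): 169.57,64.01 237.60,38.17 31.72,55.50 140.23,61.56.

Run 2: the run's S267 means `#ff00ff` (engrave). The run returns to its start, so emit a `<polygon>` with points (Y-flipped): 71.24,5.05 106.82,5.05 106.82,31.76 71.24,31.76.

Run 3: S884 ⇒ cut layer `#ff0000`. The run is open, so emit a `<polyline>` with points (Y-flipped): 44.57,11.38 128.62,36.39.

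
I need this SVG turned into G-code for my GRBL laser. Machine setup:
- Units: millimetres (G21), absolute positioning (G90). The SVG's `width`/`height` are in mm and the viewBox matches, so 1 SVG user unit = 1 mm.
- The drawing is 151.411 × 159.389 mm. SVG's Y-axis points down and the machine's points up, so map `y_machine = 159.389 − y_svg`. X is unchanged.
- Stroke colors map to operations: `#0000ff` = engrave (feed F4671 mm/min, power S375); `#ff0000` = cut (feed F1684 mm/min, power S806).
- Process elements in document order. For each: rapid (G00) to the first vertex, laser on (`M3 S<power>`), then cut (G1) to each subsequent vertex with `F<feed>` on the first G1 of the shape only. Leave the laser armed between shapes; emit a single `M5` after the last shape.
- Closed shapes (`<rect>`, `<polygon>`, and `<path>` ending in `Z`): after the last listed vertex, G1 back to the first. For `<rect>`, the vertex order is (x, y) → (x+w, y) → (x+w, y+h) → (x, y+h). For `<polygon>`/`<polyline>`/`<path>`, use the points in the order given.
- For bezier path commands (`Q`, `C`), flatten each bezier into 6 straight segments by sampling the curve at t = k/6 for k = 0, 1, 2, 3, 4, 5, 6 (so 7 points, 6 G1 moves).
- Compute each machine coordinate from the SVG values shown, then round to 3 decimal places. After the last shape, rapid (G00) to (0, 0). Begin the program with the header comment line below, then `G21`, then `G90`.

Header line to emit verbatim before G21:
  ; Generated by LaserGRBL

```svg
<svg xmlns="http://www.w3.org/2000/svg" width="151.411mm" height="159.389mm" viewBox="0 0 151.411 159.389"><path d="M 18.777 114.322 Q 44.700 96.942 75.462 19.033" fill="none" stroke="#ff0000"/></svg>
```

; Generated by LaserGRBL
G21
G90
G00 X18.777 Y45.067
M3 S806
G1 X27.552 Y52.542 F1684
G1 X36.597 Y63.379
G1 X45.910 Y77.579
G1 X55.492 Y95.142
G1 X65.342 Y116.068
G1 X75.462 Y140.356
M5
G00 X0.000 Y0.000

Since the viewBox matches the mm dimensions, user units are millimetres directly. The only transform is the Y-flip y_m = 159.389 − y_svg.

Shape 1 is a quadratic bezier drawn with `<path>`. Its stroke #ff0000 means cut at S806, F1684. After flipping Y the toolpath is (18.777,45.067) → (27.552,52.542) → (36.597,63.379) → (45.910,77.579) → (55.492,95.142) → (65.342,116.068) → (75.462,140.356).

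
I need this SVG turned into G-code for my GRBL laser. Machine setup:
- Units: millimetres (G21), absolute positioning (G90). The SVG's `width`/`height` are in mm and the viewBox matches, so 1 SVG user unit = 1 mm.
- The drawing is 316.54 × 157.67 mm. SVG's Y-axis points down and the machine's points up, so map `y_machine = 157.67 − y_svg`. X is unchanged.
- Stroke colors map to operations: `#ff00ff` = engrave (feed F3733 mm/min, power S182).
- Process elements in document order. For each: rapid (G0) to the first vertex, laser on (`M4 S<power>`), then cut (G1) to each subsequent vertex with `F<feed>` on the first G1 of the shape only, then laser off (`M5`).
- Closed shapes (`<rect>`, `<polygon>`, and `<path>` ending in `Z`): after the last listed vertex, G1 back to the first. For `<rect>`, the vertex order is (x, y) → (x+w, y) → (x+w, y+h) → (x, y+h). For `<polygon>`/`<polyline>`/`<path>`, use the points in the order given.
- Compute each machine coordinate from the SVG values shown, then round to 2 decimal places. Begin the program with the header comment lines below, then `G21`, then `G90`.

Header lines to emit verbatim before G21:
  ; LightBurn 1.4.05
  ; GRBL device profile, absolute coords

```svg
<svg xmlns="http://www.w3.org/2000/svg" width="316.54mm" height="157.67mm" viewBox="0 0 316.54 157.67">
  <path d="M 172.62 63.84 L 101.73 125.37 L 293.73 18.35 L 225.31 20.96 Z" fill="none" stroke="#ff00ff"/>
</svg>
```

1 u = 1 mm; y_m = 157.67 − y.

[1] `<path>` closed polygon, #ff00ff→engrave S182 F3733: (172.62,93.83) → (101.73,32.30) → (293.73,139.32) → (225.31,136.71) → (172.62,93.83) (closed)

; LightBurn 1.4.05
; GRBL device profile, absolute coords
G21
G90
G0 X172.62 Y93.83
M4 S182
G1 X101.73 Y32.30 F3733
G1 X293.73 Y139.32
G1 X225.31 Y136.71
G1 X172.62 Y93.83
M5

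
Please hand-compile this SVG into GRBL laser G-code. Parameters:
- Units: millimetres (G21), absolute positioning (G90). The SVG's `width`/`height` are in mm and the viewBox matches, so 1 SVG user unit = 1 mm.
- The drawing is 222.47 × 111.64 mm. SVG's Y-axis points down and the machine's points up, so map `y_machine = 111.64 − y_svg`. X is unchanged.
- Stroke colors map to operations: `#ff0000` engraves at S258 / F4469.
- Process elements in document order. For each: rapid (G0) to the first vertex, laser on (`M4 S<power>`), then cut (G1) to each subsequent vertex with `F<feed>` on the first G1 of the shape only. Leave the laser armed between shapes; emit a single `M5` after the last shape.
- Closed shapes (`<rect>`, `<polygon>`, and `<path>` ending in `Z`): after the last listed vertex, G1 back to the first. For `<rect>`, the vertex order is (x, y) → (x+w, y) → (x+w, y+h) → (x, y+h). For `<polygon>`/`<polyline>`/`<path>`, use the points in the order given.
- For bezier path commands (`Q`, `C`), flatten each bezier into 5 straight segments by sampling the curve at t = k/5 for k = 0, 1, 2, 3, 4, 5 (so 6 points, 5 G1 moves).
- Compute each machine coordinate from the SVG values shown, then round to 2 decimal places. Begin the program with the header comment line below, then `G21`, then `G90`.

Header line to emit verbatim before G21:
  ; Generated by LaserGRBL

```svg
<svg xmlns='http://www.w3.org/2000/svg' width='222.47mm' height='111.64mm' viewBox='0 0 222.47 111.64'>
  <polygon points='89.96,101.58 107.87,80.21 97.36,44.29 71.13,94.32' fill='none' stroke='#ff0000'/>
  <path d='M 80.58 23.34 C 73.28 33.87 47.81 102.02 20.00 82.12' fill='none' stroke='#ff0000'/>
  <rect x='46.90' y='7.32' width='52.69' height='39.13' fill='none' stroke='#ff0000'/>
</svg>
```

; Generated by LaserGRBL
G21
G90
G0 X89.96 Y10.06
M4 S258
G1 X107.87 Y31.43 F4469
G1 X97.36 Y67.35
G1 X71.13 Y17.32
G1 X89.96 Y10.06
G0 X80.58 Y88.30
M4 S258
G1 X74.15 Y76.23 F4469
G1 X64.11 Y57.33
G1 X51.24 Y38.58
G1 X36.28 Y26.98
G1 X20.00 Y29.52
G0 X46.90 Y104.32
M4 S258
G1 X99.59 Y104.32 F4469
G1 X99.59 Y65.19
G1 X46.90 Y65.19
G1 X46.90 Y104.32
M5

viewBox `0 0 222.47 111.64` with mm width/height → 1 unit = 1 mm. Flip: y_m = 111.64 − y_svg.

**Shape 1** — `<polygon>` closed polygon, stroke `#ff0000` → engrave (S258, F4469). Machine vertices: (89.96,10.06) → (107.87,31.43) → (97.36,67.35) → (71.13,17.32) → (89.96,10.06). Closed: final G1 returns to the first vertex.

**Shape 2** — `<path>` cubic bezier, stroke `#ff0000` → engrave (S258, F4469). Control points (SVG): P0=(80.58,23.34), P1=(73.28,33.87), P2=(47.81,102.02), P3=(20.00,82.12); sampled at t=k/5. Machine vertices: (80.58,88.30) → (74.15,76.23) → (64.11,57.33) → (51.24,38.58) → (36.28,26.98) → (20.00,29.52). Open path.

**Shape 3** — `<rect>` rectangle, stroke `#ff0000` → engrave (S258, F4469). Machine vertices: (46.90,104.32) → (99.59,104.32) → (99.59,65.19) → (46.90,65.19) → (46.90,104.32). Closed: final G1 returns to the first vertex.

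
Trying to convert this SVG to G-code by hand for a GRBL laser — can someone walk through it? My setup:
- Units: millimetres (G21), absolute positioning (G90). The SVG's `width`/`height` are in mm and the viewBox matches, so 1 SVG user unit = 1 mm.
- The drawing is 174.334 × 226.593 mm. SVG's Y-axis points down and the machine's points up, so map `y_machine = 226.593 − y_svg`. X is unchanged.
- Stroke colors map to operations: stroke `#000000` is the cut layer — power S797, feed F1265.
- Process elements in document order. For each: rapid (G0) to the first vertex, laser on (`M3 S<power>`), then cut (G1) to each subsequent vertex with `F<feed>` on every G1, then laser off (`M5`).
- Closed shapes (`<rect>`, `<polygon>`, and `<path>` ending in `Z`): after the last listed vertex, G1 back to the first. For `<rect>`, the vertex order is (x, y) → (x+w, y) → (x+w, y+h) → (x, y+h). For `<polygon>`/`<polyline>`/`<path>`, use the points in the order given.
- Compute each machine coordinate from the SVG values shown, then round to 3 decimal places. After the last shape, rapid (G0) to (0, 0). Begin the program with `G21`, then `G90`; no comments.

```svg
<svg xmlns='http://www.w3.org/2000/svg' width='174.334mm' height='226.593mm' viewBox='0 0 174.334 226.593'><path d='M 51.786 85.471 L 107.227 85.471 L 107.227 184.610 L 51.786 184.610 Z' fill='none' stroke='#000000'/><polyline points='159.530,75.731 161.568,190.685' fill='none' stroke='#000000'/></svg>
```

G21
G90
G0 X51.786 Y141.122
M3 S797
G1 X107.227 Y141.122 F1265
G1 X107.227 Y41.983 F1265
G1 X51.786 Y41.983 F1265
G1 X51.786 Y141.122 F1265
M5
G0 X159.530 Y150.862
M3 S797
G1 X161.568 Y35.908 F1265
M5
G0 X0.000 Y0.000

1 u = 1 mm; y_m = 226.593 − y.

[1] `<path>` rectangle, #000000→cut S797 F1265: (51.786,141.122) → (107.227,141.122) → (107.227,41.983) → (51.786,41.983) → (51.786,141.122) (closed)

[2] `<polyline>` line segment, #000000→cut S797 F1265: (159.530,150.862) → (161.568,35.908)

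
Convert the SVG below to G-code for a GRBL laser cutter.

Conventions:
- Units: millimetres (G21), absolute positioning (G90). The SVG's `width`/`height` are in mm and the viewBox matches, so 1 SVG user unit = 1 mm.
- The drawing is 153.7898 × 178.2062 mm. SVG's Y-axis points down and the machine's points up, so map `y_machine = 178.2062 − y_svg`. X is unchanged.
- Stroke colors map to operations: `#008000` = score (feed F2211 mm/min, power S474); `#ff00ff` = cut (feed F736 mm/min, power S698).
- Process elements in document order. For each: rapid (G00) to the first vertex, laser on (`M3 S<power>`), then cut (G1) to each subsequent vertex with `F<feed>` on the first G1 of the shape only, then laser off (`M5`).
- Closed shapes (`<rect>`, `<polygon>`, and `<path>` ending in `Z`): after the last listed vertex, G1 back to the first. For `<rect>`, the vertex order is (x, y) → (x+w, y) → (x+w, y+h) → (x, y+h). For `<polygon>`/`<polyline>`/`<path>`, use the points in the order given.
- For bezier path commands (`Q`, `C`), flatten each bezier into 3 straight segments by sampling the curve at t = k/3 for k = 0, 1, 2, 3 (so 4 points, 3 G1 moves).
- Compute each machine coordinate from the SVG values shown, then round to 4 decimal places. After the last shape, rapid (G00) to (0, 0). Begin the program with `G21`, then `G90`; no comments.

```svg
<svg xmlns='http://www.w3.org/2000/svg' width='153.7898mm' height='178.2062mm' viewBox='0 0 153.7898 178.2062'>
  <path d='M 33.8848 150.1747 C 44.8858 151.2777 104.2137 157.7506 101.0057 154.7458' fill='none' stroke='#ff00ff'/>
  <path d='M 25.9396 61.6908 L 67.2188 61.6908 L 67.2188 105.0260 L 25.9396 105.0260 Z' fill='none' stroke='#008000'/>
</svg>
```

G21
G90
G00 X33.8848 Y28.0315
M3 S698
G1 X56.8887 Y25.6884 F736
G1 X87.4744 Y23.0649
G1 X101.0057 Y23.4604
M5
G00 X25.9396 Y116.5154
M3 S474
G1 X67.2188 Y116.5154 F2211
G1 X67.2188 Y73.1802
G1 X25.9396 Y73.1802
G1 X25.9396 Y116.5154
M5
G00 X0.0000 Y0.0000

viewBox `0 0 153.7898 178.2062` with mm width/height → 1 unit = 1 mm. Flip: y_m = 178.2062 − y_svg.

**Shape 1** — `<path>` cubic bezier, stroke `#ff00ff` → cut (S698, F736). Control points (SVG): P0=(33.8848,150.1747), P1=(44.8858,151.2777), P2=(104.2137,157.7506), P3=(101.0057,154.7458); sampled at t=k/3. Machine vertices: (33.8848,28.0315) → (56.8887,25.6884) → (87.4744,23.0649) → (101.0057,23.4604). Open path.

**Shape 2** — `<path>` rectangle, stroke `#008000` → score (S474, F2211). Machine vertices: (25.9396,116.5154) → (67.2188,116.5154) → (67.2188,73.1802) → (25.9396,73.1802) → (25.9396,116.5154). Closed: final G1 returns to the first vertex.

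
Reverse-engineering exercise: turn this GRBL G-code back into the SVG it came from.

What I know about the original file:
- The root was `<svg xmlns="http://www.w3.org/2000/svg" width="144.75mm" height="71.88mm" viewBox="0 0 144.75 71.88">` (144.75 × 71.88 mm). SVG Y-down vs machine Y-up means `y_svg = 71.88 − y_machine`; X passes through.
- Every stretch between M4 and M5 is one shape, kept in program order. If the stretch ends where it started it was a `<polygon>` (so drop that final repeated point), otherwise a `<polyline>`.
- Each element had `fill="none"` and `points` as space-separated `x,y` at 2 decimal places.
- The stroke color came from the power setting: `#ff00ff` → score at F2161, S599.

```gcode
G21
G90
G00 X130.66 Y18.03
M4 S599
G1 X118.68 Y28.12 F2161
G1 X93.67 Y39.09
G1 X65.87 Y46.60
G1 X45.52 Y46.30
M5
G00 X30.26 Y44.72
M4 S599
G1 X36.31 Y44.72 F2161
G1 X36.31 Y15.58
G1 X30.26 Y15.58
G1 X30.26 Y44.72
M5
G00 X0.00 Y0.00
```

<svg xmlns="http://www.w3.org/2000/svg" width="144.75mm" height="71.88mm" viewBox="0 0 144.75 71.88">
  <polyline points="130.66,53.85 118.68,43.76 93.67,32.79 65.87,25.28 45.52,25.58" fill="none" stroke="#ff00ff"/>
  <polygon points="30.26,27.16 36.31,27.16 36.31,56.30 30.26,56.30" fill="none" stroke="#ff00ff"/>
</svg>

Machine Y-up, SVG Y-down with viewBox height 71.88, so y_svg = 71.88 − y_machine; X carries over. Every run uses S599, so all elements get stroke `#ff00ff` (score).

Run 1: The run is open, so emit a `<polyline>` with points (Y-flipped): 130.66,53.85 118.68,43.76 93.67,32.79 65.87,25.28 45.52,25.58.

Run 2: The run returns to its start, so emit a `<polygon>` with points (Y-flipped): 30.26,27.16 36.31,27.16 36.31,56.30 30.26,56.30.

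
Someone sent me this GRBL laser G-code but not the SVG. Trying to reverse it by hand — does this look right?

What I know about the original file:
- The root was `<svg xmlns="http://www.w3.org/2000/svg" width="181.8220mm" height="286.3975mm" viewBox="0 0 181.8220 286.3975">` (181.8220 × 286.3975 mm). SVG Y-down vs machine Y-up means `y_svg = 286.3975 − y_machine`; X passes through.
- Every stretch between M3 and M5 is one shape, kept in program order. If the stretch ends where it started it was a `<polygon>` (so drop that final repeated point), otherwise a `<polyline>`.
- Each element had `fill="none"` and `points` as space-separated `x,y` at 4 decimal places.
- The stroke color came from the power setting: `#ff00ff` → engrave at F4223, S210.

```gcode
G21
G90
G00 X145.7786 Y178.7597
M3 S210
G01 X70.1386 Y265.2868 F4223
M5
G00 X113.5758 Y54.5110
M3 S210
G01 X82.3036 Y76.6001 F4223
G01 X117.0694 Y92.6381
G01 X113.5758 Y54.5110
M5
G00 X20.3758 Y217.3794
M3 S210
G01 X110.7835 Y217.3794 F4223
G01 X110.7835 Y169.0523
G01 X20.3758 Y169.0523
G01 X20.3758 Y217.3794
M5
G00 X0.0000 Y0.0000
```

<svg xmlns="http://www.w3.org/2000/svg" width="181.8220mm" height="286.3975mm" viewBox="0 0 181.8220 286.3975">
  <polyline points="145.7786,107.6378 70.1386,21.1107" fill="none" stroke="#ff00ff"/>
  <polygon points="113.5758,231.8865 82.3036,209.7974 117.0694,193.7594" fill="none" stroke="#ff00ff"/>
  <polygon points="20.3758,69.0181 110.7835,69.0181 110.7835,117.3452 20.3758,117.3452" fill="none" stroke="#ff00ff"/>
</svg>

Machine Y-up, SVG Y-down with viewBox height 286.3975, so y_svg = 286.3975 − y_machine; X carries over. Every run uses S210, so all elements get stroke `#ff00ff` (engrave).

Run 1: The run is open, so emit a `<polyline>` with points (Y-flipped): 145.7786,107.6378 70.1386,21.1107.

Run 2: The run returns to its start, so emit a `<polygon>` with points (Y-flipped): 113.5758,231.8865 82.3036,209.7974 117.0694,193.7594.

Run 3: The run returns to its start, so emit a `<polygon>` with points (Y-flipped): 20.3758,69.0181 110.7835,69.0181 110.7835,117.3452 20.3758,117.3452.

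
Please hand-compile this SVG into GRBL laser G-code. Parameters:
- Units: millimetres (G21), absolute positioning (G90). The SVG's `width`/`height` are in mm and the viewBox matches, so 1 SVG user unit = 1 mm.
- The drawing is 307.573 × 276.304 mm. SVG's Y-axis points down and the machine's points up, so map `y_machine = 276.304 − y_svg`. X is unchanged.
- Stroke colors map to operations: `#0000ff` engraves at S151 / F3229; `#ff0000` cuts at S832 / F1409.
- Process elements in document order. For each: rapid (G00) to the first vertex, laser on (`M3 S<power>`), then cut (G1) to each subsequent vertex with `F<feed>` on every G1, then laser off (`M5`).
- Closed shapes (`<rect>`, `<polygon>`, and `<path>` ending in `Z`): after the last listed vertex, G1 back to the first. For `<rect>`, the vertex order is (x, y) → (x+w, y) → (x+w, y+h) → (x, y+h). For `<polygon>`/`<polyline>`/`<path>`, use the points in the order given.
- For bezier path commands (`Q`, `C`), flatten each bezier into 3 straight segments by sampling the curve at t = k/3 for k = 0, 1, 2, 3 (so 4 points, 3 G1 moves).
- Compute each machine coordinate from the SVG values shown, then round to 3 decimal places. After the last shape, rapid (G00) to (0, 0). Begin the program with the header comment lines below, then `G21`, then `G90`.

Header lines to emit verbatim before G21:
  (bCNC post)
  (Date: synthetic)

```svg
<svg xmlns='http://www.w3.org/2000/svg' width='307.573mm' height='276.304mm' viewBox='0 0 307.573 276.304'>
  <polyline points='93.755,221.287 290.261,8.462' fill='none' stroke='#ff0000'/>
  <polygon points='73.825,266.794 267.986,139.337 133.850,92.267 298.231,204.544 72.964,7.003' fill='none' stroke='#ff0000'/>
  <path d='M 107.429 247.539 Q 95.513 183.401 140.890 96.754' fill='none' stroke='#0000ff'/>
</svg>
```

1 u = 1 mm; y_m = 276.304 − y.

[1] `<polyline>` line segment, #ff0000→cut S832 F1409: (93.755,55.017) → (290.261,267.842)

[2] `<polygon>` closed polygon, #ff0000→cut S832 F1409: (73.825,9.510) → (267.986,136.967) → (133.850,184.037) → (298.231,71.760) → (72.964,269.301) → (73.825,9.510) (closed)

[3] `<path>` quadratic bezier, #0000ff→engrave S151 F3229: (107.429,28.765) → (105.851,74.025) → (117.005,124.286) → (140.890,179.550)

(bCNC post)
(Date: synthetic)
G21
G90
G00 X93.755 Y55.017
M3 S832
G1 X290.261 Y267.842 F1409
M5
G00 X73.825 Y9.510
M3 S832
G1 X267.986 Y136.967 F1409
G1 X133.850 Y184.037 F1409
G1 X298.231 Y71.760 F1409
G1 X72.964 Y269.301 F1409
G1 X73.825 Y9.510 F1409
M5
G00 X107.429 Y28.765
M3 S151
G1 X105.851 Y74.025 F3229
G1 X117.005 Y124.286 F3229
G1 X140.890 Y179.550 F3229
M5
G00 X0.000 Y0.000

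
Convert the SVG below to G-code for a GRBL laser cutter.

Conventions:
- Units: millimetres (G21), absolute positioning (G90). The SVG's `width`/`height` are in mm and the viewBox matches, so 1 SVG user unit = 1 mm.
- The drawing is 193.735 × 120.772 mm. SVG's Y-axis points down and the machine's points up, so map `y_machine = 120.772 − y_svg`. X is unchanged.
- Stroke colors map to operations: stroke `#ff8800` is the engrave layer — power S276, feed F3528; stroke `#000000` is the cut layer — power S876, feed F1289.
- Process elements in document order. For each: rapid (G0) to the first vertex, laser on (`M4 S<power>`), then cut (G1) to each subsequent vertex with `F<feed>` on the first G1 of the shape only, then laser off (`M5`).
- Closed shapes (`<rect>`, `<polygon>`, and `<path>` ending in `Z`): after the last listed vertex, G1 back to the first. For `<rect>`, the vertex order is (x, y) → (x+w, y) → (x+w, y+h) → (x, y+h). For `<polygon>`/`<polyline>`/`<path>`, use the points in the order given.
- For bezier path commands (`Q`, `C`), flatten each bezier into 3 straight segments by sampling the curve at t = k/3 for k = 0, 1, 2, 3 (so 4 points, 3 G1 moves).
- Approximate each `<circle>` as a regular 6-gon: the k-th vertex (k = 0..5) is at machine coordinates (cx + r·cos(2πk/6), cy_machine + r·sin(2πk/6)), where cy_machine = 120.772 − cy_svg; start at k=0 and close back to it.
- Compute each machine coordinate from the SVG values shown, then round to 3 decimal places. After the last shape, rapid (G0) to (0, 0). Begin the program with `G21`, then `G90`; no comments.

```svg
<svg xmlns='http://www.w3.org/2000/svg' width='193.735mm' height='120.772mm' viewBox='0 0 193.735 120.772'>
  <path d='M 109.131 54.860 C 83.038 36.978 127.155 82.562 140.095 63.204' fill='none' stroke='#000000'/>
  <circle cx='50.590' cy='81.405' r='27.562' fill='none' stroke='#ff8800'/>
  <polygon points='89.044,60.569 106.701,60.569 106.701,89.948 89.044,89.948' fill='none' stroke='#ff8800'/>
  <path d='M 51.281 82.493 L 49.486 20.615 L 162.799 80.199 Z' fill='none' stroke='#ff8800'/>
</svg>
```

Since the viewBox matches the mm dimensions, user units are millimetres directly. The only transform is the Y-flip y_m = 120.772 − y_svg.

Shape 1 is a cubic bezier drawn with `<path>`. Its stroke #000000 means cut at S876, F1289. After flipping Y the toolpath is (109.131,65.912) → (102.686,67.395) → (120.518,55.101) → (140.095,57.568).

Shape 2 is a circle drawn with `<circle>`. Its stroke #ff8800 means engrave at S276, F3528. After flipping Y the toolpath is (78.152,39.367) → (64.371,63.236) → (36.809,63.236) → (23.028,39.367) → (36.809,15.498) → (64.371,15.498) → (78.152,39.367), returning to the start.

Shape 3 is a rectangle drawn with `<polygon>`. Its stroke #ff8800 means engrave at S276, F3528. After flipping Y the toolpath is (89.044,60.203) → (106.701,60.203) → (106.701,30.824) → (89.044,30.824) → (89.044,60.203), returning to the start.

Shape 4 is a closed polygon drawn with `<path>`. Its stroke #ff8800 means engrave at S276, F3528. After flipping Y the toolpath is (51.281,38.279) → (49.486,100.157) → (162.799,40.573) → (51.281,38.279), returning to the start.

G21
G90
G0 X109.131 Y65.912
M4 S876
G1 X102.686 Y67.395 F1289
G1 X120.518 Y55.101
G1 X140.095 Y57.568
M5
G0 X78.152 Y39.367
M4 S276
G1 X64.371 Y63.236 F3528
G1 X36.809 Y63.236
G1 X23.028 Y39.367
G1 X36.809 Y15.498
G1 X64.371 Y15.498
G1 X78.152 Y39.367
M5
G0 X89.044 Y60.203
M4 S276
G1 X106.701 Y60.203 F3528
G1 X106.701 Y30.824
G1 X89.044 Y30.824
G1 X89.044 Y60.203
M5
G0 X51.281 Y38.279
M4 S276
G1 X49.486 Y100.157 F3528
G1 X162.799 Y40.573
G1 X51.281 Y38.279
M5
G0 X0.000 Y0.000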